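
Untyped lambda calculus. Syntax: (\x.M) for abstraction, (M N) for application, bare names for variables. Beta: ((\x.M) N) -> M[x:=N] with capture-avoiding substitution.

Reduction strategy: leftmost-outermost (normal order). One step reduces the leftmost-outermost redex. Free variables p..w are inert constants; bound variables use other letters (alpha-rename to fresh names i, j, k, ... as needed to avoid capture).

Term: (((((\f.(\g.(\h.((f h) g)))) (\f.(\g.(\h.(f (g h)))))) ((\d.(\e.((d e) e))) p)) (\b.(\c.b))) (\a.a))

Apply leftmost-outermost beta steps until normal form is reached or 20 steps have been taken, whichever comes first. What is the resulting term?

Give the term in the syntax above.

Step 0: (((((\f.(\g.(\h.((f h) g)))) (\f.(\g.(\h.(f (g h)))))) ((\d.(\e.((d e) e))) p)) (\b.(\c.b))) (\a.a))
Step 1: ((((\g.(\h.(((\f.(\g.(\h.(f (g h))))) h) g))) ((\d.(\e.((d e) e))) p)) (\b.(\c.b))) (\a.a))
Step 2: (((\h.(((\f.(\g.(\h.(f (g h))))) h) ((\d.(\e.((d e) e))) p))) (\b.(\c.b))) (\a.a))
Step 3: ((((\f.(\g.(\h.(f (g h))))) (\b.(\c.b))) ((\d.(\e.((d e) e))) p)) (\a.a))
Step 4: (((\g.(\h.((\b.(\c.b)) (g h)))) ((\d.(\e.((d e) e))) p)) (\a.a))
Step 5: ((\h.((\b.(\c.b)) (((\d.(\e.((d e) e))) p) h))) (\a.a))
Step 6: ((\b.(\c.b)) (((\d.(\e.((d e) e))) p) (\a.a)))
Step 7: (\c.(((\d.(\e.((d e) e))) p) (\a.a)))
Step 8: (\c.((\e.((p e) e)) (\a.a)))
Step 9: (\c.((p (\a.a)) (\a.a)))

Answer: (\c.((p (\a.a)) (\a.a)))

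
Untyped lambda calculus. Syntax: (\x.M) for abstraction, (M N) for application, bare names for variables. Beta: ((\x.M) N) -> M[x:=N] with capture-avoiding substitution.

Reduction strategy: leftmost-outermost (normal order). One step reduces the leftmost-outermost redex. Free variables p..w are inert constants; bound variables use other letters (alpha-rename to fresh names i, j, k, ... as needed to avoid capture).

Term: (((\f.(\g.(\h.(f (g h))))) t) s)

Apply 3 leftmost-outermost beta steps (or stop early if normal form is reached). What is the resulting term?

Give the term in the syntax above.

Step 0: (((\f.(\g.(\h.(f (g h))))) t) s)
Step 1: ((\g.(\h.(t (g h)))) s)
Step 2: (\h.(t (s h)))
Step 3: (normal form reached)

Answer: (\h.(t (s h)))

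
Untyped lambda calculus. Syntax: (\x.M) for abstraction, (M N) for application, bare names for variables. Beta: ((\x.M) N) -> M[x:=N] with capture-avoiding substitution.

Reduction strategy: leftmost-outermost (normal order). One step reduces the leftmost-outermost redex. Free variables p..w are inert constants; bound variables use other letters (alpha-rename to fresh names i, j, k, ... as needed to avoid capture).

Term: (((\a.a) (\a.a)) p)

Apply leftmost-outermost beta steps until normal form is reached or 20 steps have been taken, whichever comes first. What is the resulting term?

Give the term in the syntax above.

Step 0: (((\a.a) (\a.a)) p)
Step 1: ((\a.a) p)
Step 2: p

Answer: p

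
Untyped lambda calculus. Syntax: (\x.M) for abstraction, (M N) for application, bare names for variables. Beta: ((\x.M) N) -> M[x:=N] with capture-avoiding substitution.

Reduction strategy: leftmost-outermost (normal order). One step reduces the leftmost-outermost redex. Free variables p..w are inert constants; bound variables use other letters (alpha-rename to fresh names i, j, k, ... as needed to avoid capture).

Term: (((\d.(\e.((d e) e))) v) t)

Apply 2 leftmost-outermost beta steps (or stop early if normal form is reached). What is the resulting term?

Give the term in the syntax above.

Step 0: (((\d.(\e.((d e) e))) v) t)
Step 1: ((\e.((v e) e)) t)
Step 2: ((v t) t)

Answer: ((v t) t)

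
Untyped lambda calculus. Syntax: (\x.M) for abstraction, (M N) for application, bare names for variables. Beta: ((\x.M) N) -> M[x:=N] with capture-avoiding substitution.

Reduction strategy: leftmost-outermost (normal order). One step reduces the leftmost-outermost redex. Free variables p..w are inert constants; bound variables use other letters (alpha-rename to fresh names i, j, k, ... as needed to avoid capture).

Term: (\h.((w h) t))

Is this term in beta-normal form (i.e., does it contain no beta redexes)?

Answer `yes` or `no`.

Term: (\h.((w h) t))
No beta redexes found.

Answer: yes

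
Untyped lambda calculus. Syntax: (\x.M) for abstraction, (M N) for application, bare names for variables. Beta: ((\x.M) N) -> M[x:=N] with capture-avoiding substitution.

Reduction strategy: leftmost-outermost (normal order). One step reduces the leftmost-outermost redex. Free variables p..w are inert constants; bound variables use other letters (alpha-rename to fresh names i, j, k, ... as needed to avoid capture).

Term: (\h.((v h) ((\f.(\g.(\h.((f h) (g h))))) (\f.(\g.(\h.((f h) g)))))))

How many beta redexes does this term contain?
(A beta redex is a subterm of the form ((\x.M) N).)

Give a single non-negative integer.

Answer: 1

Derivation:
Term: (\h.((v h) ((\f.(\g.(\h.((f h) (g h))))) (\f.(\g.(\h.((f h) g)))))))
  Redex: ((\f.(\g.(\h.((f h) (g h))))) (\f.(\g.(\h.((f h) g)))))
Total redexes: 1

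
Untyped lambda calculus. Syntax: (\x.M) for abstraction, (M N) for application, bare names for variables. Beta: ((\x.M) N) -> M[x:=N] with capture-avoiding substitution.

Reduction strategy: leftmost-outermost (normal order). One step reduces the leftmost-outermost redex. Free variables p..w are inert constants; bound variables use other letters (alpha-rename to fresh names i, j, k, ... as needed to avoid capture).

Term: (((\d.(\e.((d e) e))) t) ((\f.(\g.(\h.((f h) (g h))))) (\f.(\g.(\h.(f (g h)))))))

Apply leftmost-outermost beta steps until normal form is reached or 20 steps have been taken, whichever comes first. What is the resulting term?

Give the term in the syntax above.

Answer: ((t (\g.(\h.(\i.(h ((g h) i)))))) (\g.(\h.(\i.(h ((g h) i))))))

Derivation:
Step 0: (((\d.(\e.((d e) e))) t) ((\f.(\g.(\h.((f h) (g h))))) (\f.(\g.(\h.(f (g h)))))))
Step 1: ((\e.((t e) e)) ((\f.(\g.(\h.((f h) (g h))))) (\f.(\g.(\h.(f (g h)))))))
Step 2: ((t ((\f.(\g.(\h.((f h) (g h))))) (\f.(\g.(\h.(f (g h))))))) ((\f.(\g.(\h.((f h) (g h))))) (\f.(\g.(\h.(f (g h)))))))
Step 3: ((t (\g.(\h.(((\f.(\g.(\h.(f (g h))))) h) (g h))))) ((\f.(\g.(\h.((f h) (g h))))) (\f.(\g.(\h.(f (g h)))))))
Step 4: ((t (\g.(\h.((\g.(\i.(h (g i)))) (g h))))) ((\f.(\g.(\h.((f h) (g h))))) (\f.(\g.(\h.(f (g h)))))))
Step 5: ((t (\g.(\h.(\i.(h ((g h) i)))))) ((\f.(\g.(\h.((f h) (g h))))) (\f.(\g.(\h.(f (g h)))))))
Step 6: ((t (\g.(\h.(\i.(h ((g h) i)))))) (\g.(\h.(((\f.(\g.(\h.(f (g h))))) h) (g h)))))
Step 7: ((t (\g.(\h.(\i.(h ((g h) i)))))) (\g.(\h.((\g.(\i.(h (g i)))) (g h)))))
Step 8: ((t (\g.(\h.(\i.(h ((g h) i)))))) (\g.(\h.(\i.(h ((g h) i))))))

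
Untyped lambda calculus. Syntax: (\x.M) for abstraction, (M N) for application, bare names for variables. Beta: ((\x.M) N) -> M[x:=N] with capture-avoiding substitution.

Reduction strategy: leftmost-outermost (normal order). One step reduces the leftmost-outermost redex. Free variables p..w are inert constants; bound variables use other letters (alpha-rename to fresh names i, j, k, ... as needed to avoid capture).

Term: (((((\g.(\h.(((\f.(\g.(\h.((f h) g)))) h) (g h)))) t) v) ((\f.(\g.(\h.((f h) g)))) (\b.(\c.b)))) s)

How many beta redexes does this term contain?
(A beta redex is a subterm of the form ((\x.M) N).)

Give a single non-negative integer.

Term: (((((\g.(\h.(((\f.(\g.(\h.((f h) g)))) h) (g h)))) t) v) ((\f.(\g.(\h.((f h) g)))) (\b.(\c.b)))) s)
  Redex: ((\g.(\h.(((\f.(\g.(\h.((f h) g)))) h) (g h)))) t)
  Redex: ((\f.(\g.(\h.((f h) g)))) h)
  Redex: ((\f.(\g.(\h.((f h) g)))) (\b.(\c.b)))
Total redexes: 3

Answer: 3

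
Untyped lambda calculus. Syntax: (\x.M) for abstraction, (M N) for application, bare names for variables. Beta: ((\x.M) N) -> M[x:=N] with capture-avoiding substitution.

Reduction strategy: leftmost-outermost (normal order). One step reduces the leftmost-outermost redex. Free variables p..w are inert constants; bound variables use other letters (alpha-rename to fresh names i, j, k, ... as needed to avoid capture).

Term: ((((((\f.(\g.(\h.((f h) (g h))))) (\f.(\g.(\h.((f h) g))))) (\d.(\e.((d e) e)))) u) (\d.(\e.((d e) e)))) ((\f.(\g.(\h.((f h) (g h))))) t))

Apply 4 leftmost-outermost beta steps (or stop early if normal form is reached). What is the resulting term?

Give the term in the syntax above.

Answer: ((((\g.(\h.((u h) g))) ((\d.(\e.((d e) e))) u)) (\d.(\e.((d e) e)))) ((\f.(\g.(\h.((f h) (g h))))) t))

Derivation:
Step 0: ((((((\f.(\g.(\h.((f h) (g h))))) (\f.(\g.(\h.((f h) g))))) (\d.(\e.((d e) e)))) u) (\d.(\e.((d e) e)))) ((\f.(\g.(\h.((f h) (g h))))) t))
Step 1: (((((\g.(\h.(((\f.(\g.(\h.((f h) g)))) h) (g h)))) (\d.(\e.((d e) e)))) u) (\d.(\e.((d e) e)))) ((\f.(\g.(\h.((f h) (g h))))) t))
Step 2: ((((\h.(((\f.(\g.(\h.((f h) g)))) h) ((\d.(\e.((d e) e))) h))) u) (\d.(\e.((d e) e)))) ((\f.(\g.(\h.((f h) (g h))))) t))
Step 3: (((((\f.(\g.(\h.((f h) g)))) u) ((\d.(\e.((d e) e))) u)) (\d.(\e.((d e) e)))) ((\f.(\g.(\h.((f h) (g h))))) t))
Step 4: ((((\g.(\h.((u h) g))) ((\d.(\e.((d e) e))) u)) (\d.(\e.((d e) e)))) ((\f.(\g.(\h.((f h) (g h))))) t))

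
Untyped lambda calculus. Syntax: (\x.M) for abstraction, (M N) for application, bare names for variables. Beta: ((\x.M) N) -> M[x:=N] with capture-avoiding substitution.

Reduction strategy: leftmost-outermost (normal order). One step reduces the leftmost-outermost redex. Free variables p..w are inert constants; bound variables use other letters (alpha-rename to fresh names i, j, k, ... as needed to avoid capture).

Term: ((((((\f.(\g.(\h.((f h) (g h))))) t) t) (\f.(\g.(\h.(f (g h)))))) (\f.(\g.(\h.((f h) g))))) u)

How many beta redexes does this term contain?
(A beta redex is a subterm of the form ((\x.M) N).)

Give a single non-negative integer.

Answer: 1

Derivation:
Term: ((((((\f.(\g.(\h.((f h) (g h))))) t) t) (\f.(\g.(\h.(f (g h)))))) (\f.(\g.(\h.((f h) g))))) u)
  Redex: ((\f.(\g.(\h.((f h) (g h))))) t)
Total redexes: 1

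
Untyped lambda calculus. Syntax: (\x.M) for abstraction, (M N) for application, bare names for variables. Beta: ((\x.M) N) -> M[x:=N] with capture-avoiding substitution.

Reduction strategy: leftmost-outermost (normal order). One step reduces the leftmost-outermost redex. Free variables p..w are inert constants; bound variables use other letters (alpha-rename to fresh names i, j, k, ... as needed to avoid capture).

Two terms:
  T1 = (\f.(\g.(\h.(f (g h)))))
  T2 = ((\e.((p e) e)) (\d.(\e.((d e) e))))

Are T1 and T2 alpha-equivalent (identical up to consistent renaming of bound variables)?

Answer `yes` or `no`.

Answer: no

Derivation:
Term 1: (\f.(\g.(\h.(f (g h)))))
Term 2: ((\e.((p e) e)) (\d.(\e.((d e) e))))
Alpha-equivalence: compare structure up to binder renaming.
Result: False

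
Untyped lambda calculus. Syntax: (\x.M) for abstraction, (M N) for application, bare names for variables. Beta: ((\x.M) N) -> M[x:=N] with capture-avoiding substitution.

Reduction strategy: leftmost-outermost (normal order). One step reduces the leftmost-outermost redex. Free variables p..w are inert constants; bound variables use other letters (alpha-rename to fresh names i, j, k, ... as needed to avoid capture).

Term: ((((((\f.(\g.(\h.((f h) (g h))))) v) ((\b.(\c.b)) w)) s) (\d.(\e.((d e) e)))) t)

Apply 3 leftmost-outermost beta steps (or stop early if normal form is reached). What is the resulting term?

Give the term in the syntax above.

Answer: ((((v s) (((\b.(\c.b)) w) s)) (\d.(\e.((d e) e)))) t)

Derivation:
Step 0: ((((((\f.(\g.(\h.((f h) (g h))))) v) ((\b.(\c.b)) w)) s) (\d.(\e.((d e) e)))) t)
Step 1: (((((\g.(\h.((v h) (g h)))) ((\b.(\c.b)) w)) s) (\d.(\e.((d e) e)))) t)
Step 2: ((((\h.((v h) (((\b.(\c.b)) w) h))) s) (\d.(\e.((d e) e)))) t)
Step 3: ((((v s) (((\b.(\c.b)) w) s)) (\d.(\e.((d e) e)))) t)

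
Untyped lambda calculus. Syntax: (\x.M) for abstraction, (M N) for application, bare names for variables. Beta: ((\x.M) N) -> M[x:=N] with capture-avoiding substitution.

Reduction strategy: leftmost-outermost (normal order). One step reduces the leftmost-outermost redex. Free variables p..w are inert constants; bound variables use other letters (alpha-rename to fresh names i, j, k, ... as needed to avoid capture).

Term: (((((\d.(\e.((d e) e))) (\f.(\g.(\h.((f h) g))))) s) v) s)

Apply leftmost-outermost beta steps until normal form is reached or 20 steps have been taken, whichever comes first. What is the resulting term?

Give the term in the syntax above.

Answer: (((s v) s) s)

Derivation:
Step 0: (((((\d.(\e.((d e) e))) (\f.(\g.(\h.((f h) g))))) s) v) s)
Step 1: ((((\e.(((\f.(\g.(\h.((f h) g)))) e) e)) s) v) s)
Step 2: (((((\f.(\g.(\h.((f h) g)))) s) s) v) s)
Step 3: ((((\g.(\h.((s h) g))) s) v) s)
Step 4: (((\h.((s h) s)) v) s)
Step 5: (((s v) s) s)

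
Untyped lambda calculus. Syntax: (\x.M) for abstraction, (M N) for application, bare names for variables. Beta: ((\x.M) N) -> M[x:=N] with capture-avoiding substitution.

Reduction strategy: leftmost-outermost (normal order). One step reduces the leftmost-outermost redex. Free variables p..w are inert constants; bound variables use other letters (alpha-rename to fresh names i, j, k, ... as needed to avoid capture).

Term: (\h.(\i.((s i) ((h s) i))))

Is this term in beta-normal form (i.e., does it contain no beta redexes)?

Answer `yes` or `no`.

Answer: yes

Derivation:
Term: (\h.(\i.((s i) ((h s) i))))
No beta redexes found.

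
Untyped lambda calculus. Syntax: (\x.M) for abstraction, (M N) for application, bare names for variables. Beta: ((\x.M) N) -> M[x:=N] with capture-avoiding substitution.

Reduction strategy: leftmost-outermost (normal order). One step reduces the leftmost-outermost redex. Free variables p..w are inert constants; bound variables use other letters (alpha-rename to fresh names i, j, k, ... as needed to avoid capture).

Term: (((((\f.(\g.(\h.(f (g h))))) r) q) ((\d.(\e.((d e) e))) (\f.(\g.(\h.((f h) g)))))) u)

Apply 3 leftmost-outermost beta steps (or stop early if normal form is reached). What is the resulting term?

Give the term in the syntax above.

Step 0: (((((\f.(\g.(\h.(f (g h))))) r) q) ((\d.(\e.((d e) e))) (\f.(\g.(\h.((f h) g)))))) u)
Step 1: ((((\g.(\h.(r (g h)))) q) ((\d.(\e.((d e) e))) (\f.(\g.(\h.((f h) g)))))) u)
Step 2: (((\h.(r (q h))) ((\d.(\e.((d e) e))) (\f.(\g.(\h.((f h) g)))))) u)
Step 3: ((r (q ((\d.(\e.((d e) e))) (\f.(\g.(\h.((f h) g))))))) u)

Answer: ((r (q ((\d.(\e.((d e) e))) (\f.(\g.(\h.((f h) g))))))) u)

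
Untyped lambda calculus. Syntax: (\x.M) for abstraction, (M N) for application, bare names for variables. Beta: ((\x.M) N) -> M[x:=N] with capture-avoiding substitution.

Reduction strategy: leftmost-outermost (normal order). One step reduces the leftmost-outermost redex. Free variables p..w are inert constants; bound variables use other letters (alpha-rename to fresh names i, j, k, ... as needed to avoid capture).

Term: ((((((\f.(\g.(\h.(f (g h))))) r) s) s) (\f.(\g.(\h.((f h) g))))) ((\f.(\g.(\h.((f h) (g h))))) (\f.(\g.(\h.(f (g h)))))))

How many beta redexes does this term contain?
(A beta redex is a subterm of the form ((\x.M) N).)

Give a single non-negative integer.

Answer: 2

Derivation:
Term: ((((((\f.(\g.(\h.(f (g h))))) r) s) s) (\f.(\g.(\h.((f h) g))))) ((\f.(\g.(\h.((f h) (g h))))) (\f.(\g.(\h.(f (g h)))))))
  Redex: ((\f.(\g.(\h.(f (g h))))) r)
  Redex: ((\f.(\g.(\h.((f h) (g h))))) (\f.(\g.(\h.(f (g h))))))
Total redexes: 2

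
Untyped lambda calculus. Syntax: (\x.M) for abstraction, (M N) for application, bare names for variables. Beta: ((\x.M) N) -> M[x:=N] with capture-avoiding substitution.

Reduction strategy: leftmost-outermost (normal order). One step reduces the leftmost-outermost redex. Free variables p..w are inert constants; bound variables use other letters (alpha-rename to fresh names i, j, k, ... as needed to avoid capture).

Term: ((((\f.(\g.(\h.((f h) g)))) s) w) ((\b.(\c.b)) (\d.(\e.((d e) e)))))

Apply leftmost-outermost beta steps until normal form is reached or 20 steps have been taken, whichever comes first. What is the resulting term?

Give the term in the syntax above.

Step 0: ((((\f.(\g.(\h.((f h) g)))) s) w) ((\b.(\c.b)) (\d.(\e.((d e) e)))))
Step 1: (((\g.(\h.((s h) g))) w) ((\b.(\c.b)) (\d.(\e.((d e) e)))))
Step 2: ((\h.((s h) w)) ((\b.(\c.b)) (\d.(\e.((d e) e)))))
Step 3: ((s ((\b.(\c.b)) (\d.(\e.((d e) e))))) w)
Step 4: ((s (\c.(\d.(\e.((d e) e))))) w)

Answer: ((s (\c.(\d.(\e.((d e) e))))) w)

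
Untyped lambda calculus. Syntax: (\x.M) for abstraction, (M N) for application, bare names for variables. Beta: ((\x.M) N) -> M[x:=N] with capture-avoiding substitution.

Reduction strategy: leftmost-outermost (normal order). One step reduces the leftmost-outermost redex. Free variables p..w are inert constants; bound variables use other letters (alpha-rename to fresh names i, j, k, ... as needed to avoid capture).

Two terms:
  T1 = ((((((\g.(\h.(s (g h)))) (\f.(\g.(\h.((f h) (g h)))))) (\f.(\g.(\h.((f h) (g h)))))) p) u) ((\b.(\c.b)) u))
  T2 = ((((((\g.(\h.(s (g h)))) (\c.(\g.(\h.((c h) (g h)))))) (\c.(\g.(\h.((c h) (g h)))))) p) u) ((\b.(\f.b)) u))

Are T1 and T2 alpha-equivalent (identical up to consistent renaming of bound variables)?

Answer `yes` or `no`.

Term 1: ((((((\g.(\h.(s (g h)))) (\f.(\g.(\h.((f h) (g h)))))) (\f.(\g.(\h.((f h) (g h)))))) p) u) ((\b.(\c.b)) u))
Term 2: ((((((\g.(\h.(s (g h)))) (\c.(\g.(\h.((c h) (g h)))))) (\c.(\g.(\h.((c h) (g h)))))) p) u) ((\b.(\f.b)) u))
Alpha-equivalence: compare structure up to binder renaming.
Result: True

Answer: yes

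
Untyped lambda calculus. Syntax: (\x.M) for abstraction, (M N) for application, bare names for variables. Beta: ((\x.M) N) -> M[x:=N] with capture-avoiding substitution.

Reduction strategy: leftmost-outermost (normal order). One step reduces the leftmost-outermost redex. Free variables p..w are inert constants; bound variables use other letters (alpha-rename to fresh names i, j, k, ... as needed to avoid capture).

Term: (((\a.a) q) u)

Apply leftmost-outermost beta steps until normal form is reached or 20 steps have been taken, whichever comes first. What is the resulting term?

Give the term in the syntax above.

Answer: (q u)

Derivation:
Step 0: (((\a.a) q) u)
Step 1: (q u)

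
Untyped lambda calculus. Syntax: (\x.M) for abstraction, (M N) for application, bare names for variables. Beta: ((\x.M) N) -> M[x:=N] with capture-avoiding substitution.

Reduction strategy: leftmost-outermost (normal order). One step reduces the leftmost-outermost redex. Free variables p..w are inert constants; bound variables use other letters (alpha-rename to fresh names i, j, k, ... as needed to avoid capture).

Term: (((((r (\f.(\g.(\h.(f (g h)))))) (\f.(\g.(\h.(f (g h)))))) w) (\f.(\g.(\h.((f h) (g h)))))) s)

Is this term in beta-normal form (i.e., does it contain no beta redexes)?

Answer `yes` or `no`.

Answer: yes

Derivation:
Term: (((((r (\f.(\g.(\h.(f (g h)))))) (\f.(\g.(\h.(f (g h)))))) w) (\f.(\g.(\h.((f h) (g h)))))) s)
No beta redexes found.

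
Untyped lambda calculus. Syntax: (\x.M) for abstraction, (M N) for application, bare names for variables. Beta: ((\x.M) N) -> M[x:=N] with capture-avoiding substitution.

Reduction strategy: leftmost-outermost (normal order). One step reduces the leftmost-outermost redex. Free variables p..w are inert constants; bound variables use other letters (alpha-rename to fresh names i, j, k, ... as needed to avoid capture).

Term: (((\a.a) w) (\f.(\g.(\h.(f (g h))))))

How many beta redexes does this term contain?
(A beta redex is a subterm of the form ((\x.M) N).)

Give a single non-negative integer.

Term: (((\a.a) w) (\f.(\g.(\h.(f (g h))))))
  Redex: ((\a.a) w)
Total redexes: 1

Answer: 1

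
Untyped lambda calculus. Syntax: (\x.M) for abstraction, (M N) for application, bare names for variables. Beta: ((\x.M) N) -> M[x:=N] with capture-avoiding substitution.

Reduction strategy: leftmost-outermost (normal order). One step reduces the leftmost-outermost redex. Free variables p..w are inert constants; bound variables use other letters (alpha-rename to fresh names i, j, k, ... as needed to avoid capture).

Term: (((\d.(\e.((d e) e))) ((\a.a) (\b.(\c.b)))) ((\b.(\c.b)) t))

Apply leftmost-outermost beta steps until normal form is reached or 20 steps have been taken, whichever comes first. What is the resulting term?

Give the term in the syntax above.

Answer: (\c.t)

Derivation:
Step 0: (((\d.(\e.((d e) e))) ((\a.a) (\b.(\c.b)))) ((\b.(\c.b)) t))
Step 1: ((\e.((((\a.a) (\b.(\c.b))) e) e)) ((\b.(\c.b)) t))
Step 2: ((((\a.a) (\b.(\c.b))) ((\b.(\c.b)) t)) ((\b.(\c.b)) t))
Step 3: (((\b.(\c.b)) ((\b.(\c.b)) t)) ((\b.(\c.b)) t))
Step 4: ((\c.((\b.(\c.b)) t)) ((\b.(\c.b)) t))
Step 5: ((\b.(\c.b)) t)
Step 6: (\c.t)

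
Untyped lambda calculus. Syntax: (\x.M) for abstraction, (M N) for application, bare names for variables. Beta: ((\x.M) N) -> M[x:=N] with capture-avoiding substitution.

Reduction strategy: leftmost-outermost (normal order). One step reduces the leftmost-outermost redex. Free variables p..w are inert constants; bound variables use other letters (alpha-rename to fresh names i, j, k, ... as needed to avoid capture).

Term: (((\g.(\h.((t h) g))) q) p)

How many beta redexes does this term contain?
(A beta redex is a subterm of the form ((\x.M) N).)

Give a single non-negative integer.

Answer: 1

Derivation:
Term: (((\g.(\h.((t h) g))) q) p)
  Redex: ((\g.(\h.((t h) g))) q)
Total redexes: 1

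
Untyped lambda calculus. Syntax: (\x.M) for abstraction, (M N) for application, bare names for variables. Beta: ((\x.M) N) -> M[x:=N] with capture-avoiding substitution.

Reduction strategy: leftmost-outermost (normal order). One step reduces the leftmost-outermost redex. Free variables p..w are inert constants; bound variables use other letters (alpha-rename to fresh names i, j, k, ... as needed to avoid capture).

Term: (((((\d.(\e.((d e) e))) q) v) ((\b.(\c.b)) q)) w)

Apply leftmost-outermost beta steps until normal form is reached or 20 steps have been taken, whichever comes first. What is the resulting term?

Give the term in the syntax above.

Step 0: (((((\d.(\e.((d e) e))) q) v) ((\b.(\c.b)) q)) w)
Step 1: ((((\e.((q e) e)) v) ((\b.(\c.b)) q)) w)
Step 2: ((((q v) v) ((\b.(\c.b)) q)) w)
Step 3: ((((q v) v) (\c.q)) w)

Answer: ((((q v) v) (\c.q)) w)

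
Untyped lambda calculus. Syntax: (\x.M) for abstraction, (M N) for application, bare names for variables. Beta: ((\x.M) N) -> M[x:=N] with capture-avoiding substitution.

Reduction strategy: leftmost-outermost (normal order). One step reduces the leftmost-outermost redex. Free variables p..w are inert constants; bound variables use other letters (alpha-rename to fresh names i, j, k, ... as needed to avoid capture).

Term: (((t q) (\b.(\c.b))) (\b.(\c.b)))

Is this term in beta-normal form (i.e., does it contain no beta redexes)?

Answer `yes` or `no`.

Answer: yes

Derivation:
Term: (((t q) (\b.(\c.b))) (\b.(\c.b)))
No beta redexes found.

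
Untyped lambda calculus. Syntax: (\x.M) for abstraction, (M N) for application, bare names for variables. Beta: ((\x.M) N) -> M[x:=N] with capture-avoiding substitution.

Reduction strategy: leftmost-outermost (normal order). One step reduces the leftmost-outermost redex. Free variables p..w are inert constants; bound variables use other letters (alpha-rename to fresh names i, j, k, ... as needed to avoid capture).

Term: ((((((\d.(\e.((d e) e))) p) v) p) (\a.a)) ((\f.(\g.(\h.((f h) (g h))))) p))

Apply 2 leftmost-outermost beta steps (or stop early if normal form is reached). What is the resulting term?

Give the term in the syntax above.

Answer: (((((p v) v) p) (\a.a)) ((\f.(\g.(\h.((f h) (g h))))) p))

Derivation:
Step 0: ((((((\d.(\e.((d e) e))) p) v) p) (\a.a)) ((\f.(\g.(\h.((f h) (g h))))) p))
Step 1: (((((\e.((p e) e)) v) p) (\a.a)) ((\f.(\g.(\h.((f h) (g h))))) p))
Step 2: (((((p v) v) p) (\a.a)) ((\f.(\g.(\h.((f h) (g h))))) p))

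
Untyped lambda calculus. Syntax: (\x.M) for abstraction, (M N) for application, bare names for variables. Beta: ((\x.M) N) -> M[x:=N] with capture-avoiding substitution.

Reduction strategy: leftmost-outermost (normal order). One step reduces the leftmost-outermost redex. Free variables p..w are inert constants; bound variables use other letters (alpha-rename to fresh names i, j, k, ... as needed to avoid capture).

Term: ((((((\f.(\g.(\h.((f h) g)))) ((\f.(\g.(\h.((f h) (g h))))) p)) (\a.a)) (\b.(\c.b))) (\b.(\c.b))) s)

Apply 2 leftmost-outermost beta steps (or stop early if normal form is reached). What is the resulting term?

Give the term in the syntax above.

Step 0: ((((((\f.(\g.(\h.((f h) g)))) ((\f.(\g.(\h.((f h) (g h))))) p)) (\a.a)) (\b.(\c.b))) (\b.(\c.b))) s)
Step 1: (((((\g.(\h.((((\f.(\g.(\h.((f h) (g h))))) p) h) g))) (\a.a)) (\b.(\c.b))) (\b.(\c.b))) s)
Step 2: ((((\h.((((\f.(\g.(\h.((f h) (g h))))) p) h) (\a.a))) (\b.(\c.b))) (\b.(\c.b))) s)

Answer: ((((\h.((((\f.(\g.(\h.((f h) (g h))))) p) h) (\a.a))) (\b.(\c.b))) (\b.(\c.b))) s)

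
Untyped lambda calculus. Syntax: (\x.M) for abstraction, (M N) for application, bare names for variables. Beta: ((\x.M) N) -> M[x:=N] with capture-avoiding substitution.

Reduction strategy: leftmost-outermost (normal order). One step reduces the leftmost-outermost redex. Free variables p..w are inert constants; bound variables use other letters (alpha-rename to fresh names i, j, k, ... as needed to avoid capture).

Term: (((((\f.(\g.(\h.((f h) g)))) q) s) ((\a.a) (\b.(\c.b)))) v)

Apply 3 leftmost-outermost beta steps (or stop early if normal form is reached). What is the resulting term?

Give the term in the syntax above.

Answer: (((q ((\a.a) (\b.(\c.b)))) s) v)

Derivation:
Step 0: (((((\f.(\g.(\h.((f h) g)))) q) s) ((\a.a) (\b.(\c.b)))) v)
Step 1: ((((\g.(\h.((q h) g))) s) ((\a.a) (\b.(\c.b)))) v)
Step 2: (((\h.((q h) s)) ((\a.a) (\b.(\c.b)))) v)
Step 3: (((q ((\a.a) (\b.(\c.b)))) s) v)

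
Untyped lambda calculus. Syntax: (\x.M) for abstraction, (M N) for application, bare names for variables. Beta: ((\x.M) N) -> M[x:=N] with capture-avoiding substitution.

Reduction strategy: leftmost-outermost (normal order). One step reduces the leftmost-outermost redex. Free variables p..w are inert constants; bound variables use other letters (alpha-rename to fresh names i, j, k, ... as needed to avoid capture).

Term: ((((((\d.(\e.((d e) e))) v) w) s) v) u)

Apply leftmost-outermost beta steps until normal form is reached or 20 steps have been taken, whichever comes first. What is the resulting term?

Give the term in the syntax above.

Step 0: ((((((\d.(\e.((d e) e))) v) w) s) v) u)
Step 1: (((((\e.((v e) e)) w) s) v) u)
Step 2: (((((v w) w) s) v) u)

Answer: (((((v w) w) s) v) u)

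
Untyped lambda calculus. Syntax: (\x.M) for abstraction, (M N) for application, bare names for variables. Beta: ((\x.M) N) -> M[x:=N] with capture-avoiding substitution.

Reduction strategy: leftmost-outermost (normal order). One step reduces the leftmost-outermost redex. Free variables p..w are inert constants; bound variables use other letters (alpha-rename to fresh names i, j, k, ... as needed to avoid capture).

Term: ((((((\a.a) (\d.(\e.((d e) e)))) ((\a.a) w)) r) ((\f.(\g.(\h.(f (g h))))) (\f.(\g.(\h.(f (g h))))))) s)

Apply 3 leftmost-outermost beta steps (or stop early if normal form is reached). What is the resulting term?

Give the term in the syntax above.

Step 0: ((((((\a.a) (\d.(\e.((d e) e)))) ((\a.a) w)) r) ((\f.(\g.(\h.(f (g h))))) (\f.(\g.(\h.(f (g h))))))) s)
Step 1: (((((\d.(\e.((d e) e))) ((\a.a) w)) r) ((\f.(\g.(\h.(f (g h))))) (\f.(\g.(\h.(f (g h))))))) s)
Step 2: ((((\e.((((\a.a) w) e) e)) r) ((\f.(\g.(\h.(f (g h))))) (\f.(\g.(\h.(f (g h))))))) s)
Step 3: ((((((\a.a) w) r) r) ((\f.(\g.(\h.(f (g h))))) (\f.(\g.(\h.(f (g h))))))) s)

Answer: ((((((\a.a) w) r) r) ((\f.(\g.(\h.(f (g h))))) (\f.(\g.(\h.(f (g h))))))) s)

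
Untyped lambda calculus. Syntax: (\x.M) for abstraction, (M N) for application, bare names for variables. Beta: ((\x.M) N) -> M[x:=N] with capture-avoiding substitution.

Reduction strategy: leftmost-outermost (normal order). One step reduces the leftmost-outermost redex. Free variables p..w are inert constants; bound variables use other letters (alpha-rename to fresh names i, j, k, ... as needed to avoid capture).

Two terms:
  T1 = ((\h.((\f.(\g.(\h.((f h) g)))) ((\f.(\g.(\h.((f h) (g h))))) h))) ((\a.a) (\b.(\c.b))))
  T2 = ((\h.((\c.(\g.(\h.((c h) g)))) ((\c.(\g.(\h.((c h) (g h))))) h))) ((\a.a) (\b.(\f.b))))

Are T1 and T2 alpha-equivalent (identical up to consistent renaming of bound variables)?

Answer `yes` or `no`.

Answer: yes

Derivation:
Term 1: ((\h.((\f.(\g.(\h.((f h) g)))) ((\f.(\g.(\h.((f h) (g h))))) h))) ((\a.a) (\b.(\c.b))))
Term 2: ((\h.((\c.(\g.(\h.((c h) g)))) ((\c.(\g.(\h.((c h) (g h))))) h))) ((\a.a) (\b.(\f.b))))
Alpha-equivalence: compare structure up to binder renaming.
Result: True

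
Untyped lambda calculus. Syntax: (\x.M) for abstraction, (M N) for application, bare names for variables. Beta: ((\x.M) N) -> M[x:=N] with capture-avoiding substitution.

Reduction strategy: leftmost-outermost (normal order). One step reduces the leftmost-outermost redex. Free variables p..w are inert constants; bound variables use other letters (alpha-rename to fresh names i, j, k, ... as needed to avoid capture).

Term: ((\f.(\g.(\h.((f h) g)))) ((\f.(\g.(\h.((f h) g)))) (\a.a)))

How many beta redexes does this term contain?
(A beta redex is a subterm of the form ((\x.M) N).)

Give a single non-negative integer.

Answer: 2

Derivation:
Term: ((\f.(\g.(\h.((f h) g)))) ((\f.(\g.(\h.((f h) g)))) (\a.a)))
  Redex: ((\f.(\g.(\h.((f h) g)))) ((\f.(\g.(\h.((f h) g)))) (\a.a)))
  Redex: ((\f.(\g.(\h.((f h) g)))) (\a.a))
Total redexes: 2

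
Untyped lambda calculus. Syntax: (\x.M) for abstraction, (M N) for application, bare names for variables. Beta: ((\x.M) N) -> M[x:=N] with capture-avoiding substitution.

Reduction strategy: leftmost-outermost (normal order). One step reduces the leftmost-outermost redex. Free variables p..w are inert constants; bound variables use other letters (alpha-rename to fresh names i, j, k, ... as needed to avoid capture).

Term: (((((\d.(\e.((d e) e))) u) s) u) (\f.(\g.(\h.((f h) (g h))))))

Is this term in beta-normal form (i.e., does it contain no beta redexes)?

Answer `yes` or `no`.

Term: (((((\d.(\e.((d e) e))) u) s) u) (\f.(\g.(\h.((f h) (g h))))))
Found 1 beta redex(es).

Answer: no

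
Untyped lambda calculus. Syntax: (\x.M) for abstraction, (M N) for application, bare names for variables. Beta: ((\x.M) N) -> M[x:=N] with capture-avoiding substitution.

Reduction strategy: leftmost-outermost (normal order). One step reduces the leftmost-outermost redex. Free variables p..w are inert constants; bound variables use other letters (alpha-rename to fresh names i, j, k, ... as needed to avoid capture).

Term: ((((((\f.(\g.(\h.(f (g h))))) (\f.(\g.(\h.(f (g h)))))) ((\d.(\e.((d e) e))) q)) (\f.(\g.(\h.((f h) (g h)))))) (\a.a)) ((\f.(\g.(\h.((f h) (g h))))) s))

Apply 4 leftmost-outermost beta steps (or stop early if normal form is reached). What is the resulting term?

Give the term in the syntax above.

Answer: (((\g.(\h.((((\d.(\e.((d e) e))) q) (\f.(\g.(\h.((f h) (g h)))))) (g h)))) (\a.a)) ((\f.(\g.(\h.((f h) (g h))))) s))

Derivation:
Step 0: ((((((\f.(\g.(\h.(f (g h))))) (\f.(\g.(\h.(f (g h)))))) ((\d.(\e.((d e) e))) q)) (\f.(\g.(\h.((f h) (g h)))))) (\a.a)) ((\f.(\g.(\h.((f h) (g h))))) s))
Step 1: (((((\g.(\h.((\f.(\g.(\h.(f (g h))))) (g h)))) ((\d.(\e.((d e) e))) q)) (\f.(\g.(\h.((f h) (g h)))))) (\a.a)) ((\f.(\g.(\h.((f h) (g h))))) s))
Step 2: ((((\h.((\f.(\g.(\h.(f (g h))))) (((\d.(\e.((d e) e))) q) h))) (\f.(\g.(\h.((f h) (g h)))))) (\a.a)) ((\f.(\g.(\h.((f h) (g h))))) s))
Step 3: ((((\f.(\g.(\h.(f (g h))))) (((\d.(\e.((d e) e))) q) (\f.(\g.(\h.((f h) (g h))))))) (\a.a)) ((\f.(\g.(\h.((f h) (g h))))) s))
Step 4: (((\g.(\h.((((\d.(\e.((d e) e))) q) (\f.(\g.(\h.((f h) (g h)))))) (g h)))) (\a.a)) ((\f.(\g.(\h.((f h) (g h))))) s))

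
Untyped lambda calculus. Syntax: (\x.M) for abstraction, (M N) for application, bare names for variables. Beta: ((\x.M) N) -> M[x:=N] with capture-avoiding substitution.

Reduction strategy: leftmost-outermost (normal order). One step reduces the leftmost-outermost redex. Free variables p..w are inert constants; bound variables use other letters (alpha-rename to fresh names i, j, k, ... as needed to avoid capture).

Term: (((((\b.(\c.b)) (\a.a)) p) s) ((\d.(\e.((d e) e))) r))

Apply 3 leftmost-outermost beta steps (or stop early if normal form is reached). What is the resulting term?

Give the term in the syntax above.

Answer: (s ((\d.(\e.((d e) e))) r))

Derivation:
Step 0: (((((\b.(\c.b)) (\a.a)) p) s) ((\d.(\e.((d e) e))) r))
Step 1: ((((\c.(\a.a)) p) s) ((\d.(\e.((d e) e))) r))
Step 2: (((\a.a) s) ((\d.(\e.((d e) e))) r))
Step 3: (s ((\d.(\e.((d e) e))) r))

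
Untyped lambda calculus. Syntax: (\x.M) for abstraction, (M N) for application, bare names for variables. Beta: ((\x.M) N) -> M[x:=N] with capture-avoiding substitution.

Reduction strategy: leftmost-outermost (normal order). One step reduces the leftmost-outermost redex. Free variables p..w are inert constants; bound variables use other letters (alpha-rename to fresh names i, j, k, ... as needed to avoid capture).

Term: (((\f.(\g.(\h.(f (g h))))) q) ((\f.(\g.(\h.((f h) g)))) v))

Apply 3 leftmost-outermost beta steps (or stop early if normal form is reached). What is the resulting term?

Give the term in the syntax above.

Answer: (\h.(q ((\g.(\h.((v h) g))) h)))

Derivation:
Step 0: (((\f.(\g.(\h.(f (g h))))) q) ((\f.(\g.(\h.((f h) g)))) v))
Step 1: ((\g.(\h.(q (g h)))) ((\f.(\g.(\h.((f h) g)))) v))
Step 2: (\h.(q (((\f.(\g.(\h.((f h) g)))) v) h)))
Step 3: (\h.(q ((\g.(\h.((v h) g))) h)))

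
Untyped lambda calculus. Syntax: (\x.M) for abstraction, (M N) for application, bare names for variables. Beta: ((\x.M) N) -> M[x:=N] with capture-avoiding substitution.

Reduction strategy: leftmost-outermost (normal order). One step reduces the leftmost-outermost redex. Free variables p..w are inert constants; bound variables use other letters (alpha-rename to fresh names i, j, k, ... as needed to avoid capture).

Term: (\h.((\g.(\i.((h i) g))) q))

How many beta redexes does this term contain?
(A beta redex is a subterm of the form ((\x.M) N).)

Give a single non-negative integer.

Term: (\h.((\g.(\i.((h i) g))) q))
  Redex: ((\g.(\i.((h i) g))) q)
Total redexes: 1

Answer: 1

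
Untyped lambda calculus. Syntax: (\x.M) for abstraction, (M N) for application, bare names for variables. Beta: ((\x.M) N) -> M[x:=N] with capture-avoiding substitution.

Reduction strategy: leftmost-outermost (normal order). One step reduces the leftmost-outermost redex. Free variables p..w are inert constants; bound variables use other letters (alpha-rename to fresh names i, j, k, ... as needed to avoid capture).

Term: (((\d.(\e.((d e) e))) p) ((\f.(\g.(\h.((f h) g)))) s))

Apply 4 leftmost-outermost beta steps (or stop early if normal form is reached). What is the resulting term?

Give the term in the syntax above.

Answer: ((p (\g.(\h.((s h) g)))) (\g.(\h.((s h) g))))

Derivation:
Step 0: (((\d.(\e.((d e) e))) p) ((\f.(\g.(\h.((f h) g)))) s))
Step 1: ((\e.((p e) e)) ((\f.(\g.(\h.((f h) g)))) s))
Step 2: ((p ((\f.(\g.(\h.((f h) g)))) s)) ((\f.(\g.(\h.((f h) g)))) s))
Step 3: ((p (\g.(\h.((s h) g)))) ((\f.(\g.(\h.((f h) g)))) s))
Step 4: ((p (\g.(\h.((s h) g)))) (\g.(\h.((s h) g))))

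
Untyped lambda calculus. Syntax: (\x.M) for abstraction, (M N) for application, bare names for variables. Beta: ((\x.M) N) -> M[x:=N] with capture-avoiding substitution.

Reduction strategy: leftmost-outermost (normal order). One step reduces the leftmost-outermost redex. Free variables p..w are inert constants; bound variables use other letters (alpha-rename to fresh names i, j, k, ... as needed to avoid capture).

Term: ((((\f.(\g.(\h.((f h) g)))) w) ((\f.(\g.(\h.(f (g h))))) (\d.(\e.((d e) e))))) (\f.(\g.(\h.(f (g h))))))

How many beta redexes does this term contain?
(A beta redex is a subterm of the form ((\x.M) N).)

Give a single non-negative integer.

Term: ((((\f.(\g.(\h.((f h) g)))) w) ((\f.(\g.(\h.(f (g h))))) (\d.(\e.((d e) e))))) (\f.(\g.(\h.(f (g h))))))
  Redex: ((\f.(\g.(\h.((f h) g)))) w)
  Redex: ((\f.(\g.(\h.(f (g h))))) (\d.(\e.((d e) e))))
Total redexes: 2

Answer: 2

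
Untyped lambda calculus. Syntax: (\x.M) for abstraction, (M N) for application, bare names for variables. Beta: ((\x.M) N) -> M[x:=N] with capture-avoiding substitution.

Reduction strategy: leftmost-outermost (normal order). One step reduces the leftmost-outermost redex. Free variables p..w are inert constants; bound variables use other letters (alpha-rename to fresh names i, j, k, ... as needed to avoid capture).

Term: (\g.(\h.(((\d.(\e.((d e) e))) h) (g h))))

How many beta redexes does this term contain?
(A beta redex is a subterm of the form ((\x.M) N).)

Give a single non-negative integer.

Term: (\g.(\h.(((\d.(\e.((d e) e))) h) (g h))))
  Redex: ((\d.(\e.((d e) e))) h)
Total redexes: 1

Answer: 1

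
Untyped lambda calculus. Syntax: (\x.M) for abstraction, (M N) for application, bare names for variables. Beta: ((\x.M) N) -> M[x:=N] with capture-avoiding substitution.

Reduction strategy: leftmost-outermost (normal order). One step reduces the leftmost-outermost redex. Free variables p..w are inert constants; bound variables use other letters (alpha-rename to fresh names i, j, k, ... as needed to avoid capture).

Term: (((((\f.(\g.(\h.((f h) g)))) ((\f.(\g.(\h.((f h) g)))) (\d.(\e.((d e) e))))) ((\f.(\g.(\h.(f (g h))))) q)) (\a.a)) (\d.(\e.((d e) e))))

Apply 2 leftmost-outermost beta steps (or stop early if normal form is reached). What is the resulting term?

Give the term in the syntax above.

Step 0: (((((\f.(\g.(\h.((f h) g)))) ((\f.(\g.(\h.((f h) g)))) (\d.(\e.((d e) e))))) ((\f.(\g.(\h.(f (g h))))) q)) (\a.a)) (\d.(\e.((d e) e))))
Step 1: ((((\g.(\h.((((\f.(\g.(\h.((f h) g)))) (\d.(\e.((d e) e)))) h) g))) ((\f.(\g.(\h.(f (g h))))) q)) (\a.a)) (\d.(\e.((d e) e))))
Step 2: (((\h.((((\f.(\g.(\h.((f h) g)))) (\d.(\e.((d e) e)))) h) ((\f.(\g.(\h.(f (g h))))) q))) (\a.a)) (\d.(\e.((d e) e))))

Answer: (((\h.((((\f.(\g.(\h.((f h) g)))) (\d.(\e.((d e) e)))) h) ((\f.(\g.(\h.(f (g h))))) q))) (\a.a)) (\d.(\e.((d e) e))))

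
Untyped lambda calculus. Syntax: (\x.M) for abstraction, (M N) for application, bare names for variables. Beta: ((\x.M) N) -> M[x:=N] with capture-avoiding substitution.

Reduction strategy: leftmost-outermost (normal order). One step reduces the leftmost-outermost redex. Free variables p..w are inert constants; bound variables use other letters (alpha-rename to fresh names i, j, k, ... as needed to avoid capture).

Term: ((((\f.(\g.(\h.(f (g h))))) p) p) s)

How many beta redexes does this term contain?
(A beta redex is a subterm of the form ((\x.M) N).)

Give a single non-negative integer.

Answer: 1

Derivation:
Term: ((((\f.(\g.(\h.(f (g h))))) p) p) s)
  Redex: ((\f.(\g.(\h.(f (g h))))) p)
Total redexes: 1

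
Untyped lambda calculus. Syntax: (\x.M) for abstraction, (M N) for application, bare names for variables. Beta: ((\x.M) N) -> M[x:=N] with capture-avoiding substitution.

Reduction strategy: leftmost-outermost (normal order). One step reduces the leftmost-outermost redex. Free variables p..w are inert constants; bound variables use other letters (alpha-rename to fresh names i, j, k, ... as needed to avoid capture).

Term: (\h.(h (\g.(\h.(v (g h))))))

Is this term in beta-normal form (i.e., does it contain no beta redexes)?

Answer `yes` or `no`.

Answer: yes

Derivation:
Term: (\h.(h (\g.(\h.(v (g h))))))
No beta redexes found.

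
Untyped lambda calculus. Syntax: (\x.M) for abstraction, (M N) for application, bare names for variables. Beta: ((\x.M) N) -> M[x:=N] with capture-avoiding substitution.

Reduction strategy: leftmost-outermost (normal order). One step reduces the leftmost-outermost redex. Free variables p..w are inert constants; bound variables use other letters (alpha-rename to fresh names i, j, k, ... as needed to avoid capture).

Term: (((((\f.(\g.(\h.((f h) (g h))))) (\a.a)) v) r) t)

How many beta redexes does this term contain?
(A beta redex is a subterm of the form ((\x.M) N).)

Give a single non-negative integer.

Term: (((((\f.(\g.(\h.((f h) (g h))))) (\a.a)) v) r) t)
  Redex: ((\f.(\g.(\h.((f h) (g h))))) (\a.a))
Total redexes: 1

Answer: 1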